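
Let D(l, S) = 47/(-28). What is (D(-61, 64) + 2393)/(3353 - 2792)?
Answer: 2029/476 ≈ 4.2626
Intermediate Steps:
D(l, S) = -47/28 (D(l, S) = 47*(-1/28) = -47/28)
(D(-61, 64) + 2393)/(3353 - 2792) = (-47/28 + 2393)/(3353 - 2792) = (66957/28)/561 = (66957/28)*(1/561) = 2029/476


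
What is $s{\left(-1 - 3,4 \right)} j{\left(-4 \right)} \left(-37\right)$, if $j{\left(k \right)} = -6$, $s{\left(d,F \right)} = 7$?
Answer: $1554$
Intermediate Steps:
$s{\left(-1 - 3,4 \right)} j{\left(-4 \right)} \left(-37\right) = 7 \left(-6\right) \left(-37\right) = \left(-42\right) \left(-37\right) = 1554$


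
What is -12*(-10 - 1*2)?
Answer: 144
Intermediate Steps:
-12*(-10 - 1*2) = -12*(-10 - 2) = -12*(-12) = 144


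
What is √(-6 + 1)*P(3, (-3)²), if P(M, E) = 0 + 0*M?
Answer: 0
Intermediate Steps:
P(M, E) = 0 (P(M, E) = 0 + 0 = 0)
√(-6 + 1)*P(3, (-3)²) = √(-6 + 1)*0 = √(-5)*0 = (I*√5)*0 = 0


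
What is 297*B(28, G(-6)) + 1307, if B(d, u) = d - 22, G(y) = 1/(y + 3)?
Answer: 3089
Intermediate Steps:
G(y) = 1/(3 + y)
B(d, u) = -22 + d
297*B(28, G(-6)) + 1307 = 297*(-22 + 28) + 1307 = 297*6 + 1307 = 1782 + 1307 = 3089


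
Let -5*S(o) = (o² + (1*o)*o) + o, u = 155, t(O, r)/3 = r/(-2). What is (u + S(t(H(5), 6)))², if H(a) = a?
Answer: 386884/25 ≈ 15475.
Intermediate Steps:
t(O, r) = -3*r/2 (t(O, r) = 3*(r/(-2)) = 3*(r*(-½)) = 3*(-r/2) = -3*r/2)
S(o) = -2*o²/5 - o/5 (S(o) = -((o² + (1*o)*o) + o)/5 = -((o² + o*o) + o)/5 = -((o² + o²) + o)/5 = -(2*o² + o)/5 = -(o + 2*o²)/5 = -2*o²/5 - o/5)
(u + S(t(H(5), 6)))² = (155 - (-3/2*6)*(1 + 2*(-3/2*6))/5)² = (155 - ⅕*(-9)*(1 + 2*(-9)))² = (155 - ⅕*(-9)*(1 - 18))² = (155 - ⅕*(-9)*(-17))² = (155 - 153/5)² = (622/5)² = 386884/25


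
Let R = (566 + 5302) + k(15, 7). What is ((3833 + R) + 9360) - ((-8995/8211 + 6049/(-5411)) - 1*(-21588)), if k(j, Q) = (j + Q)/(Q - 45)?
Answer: -304546350844/120594957 ≈ -2525.4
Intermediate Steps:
k(j, Q) = (Q + j)/(-45 + Q)
R = 111481/19 (R = (566 + 5302) + (7 + 15)/(-45 + 7) = 5868 + 22/(-38) = 5868 - 1/38*22 = 5868 - 11/19 = 111481/19 ≈ 5867.4)
((3833 + R) + 9360) - ((-8995/8211 + 6049/(-5411)) - 1*(-21588)) = ((3833 + 111481/19) + 9360) - ((-8995/8211 + 6049/(-5411)) - 1*(-21588)) = (184308/19 + 9360) - ((-8995*1/8211 + 6049*(-1/5411)) + 21588) = 362148/19 - ((-1285/1173 - 6049/5411) + 21588) = 362148/19 - (-14048612/6347103 + 21588) = 362148/19 - 1*137007210952/6347103 = 362148/19 - 137007210952/6347103 = -304546350844/120594957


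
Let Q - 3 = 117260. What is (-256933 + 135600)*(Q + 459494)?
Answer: -69979657081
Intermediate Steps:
Q = 117263 (Q = 3 + 117260 = 117263)
(-256933 + 135600)*(Q + 459494) = (-256933 + 135600)*(117263 + 459494) = -121333*576757 = -69979657081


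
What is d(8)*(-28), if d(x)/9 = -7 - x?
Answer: 3780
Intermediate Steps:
d(x) = -63 - 9*x (d(x) = 9*(-7 - x) = -63 - 9*x)
d(8)*(-28) = (-63 - 9*8)*(-28) = (-63 - 72)*(-28) = -135*(-28) = 3780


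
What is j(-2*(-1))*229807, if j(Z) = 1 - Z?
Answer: -229807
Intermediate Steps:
j(-2*(-1))*229807 = (1 - (-2)*(-1))*229807 = (1 - 1*2)*229807 = (1 - 2)*229807 = -1*229807 = -229807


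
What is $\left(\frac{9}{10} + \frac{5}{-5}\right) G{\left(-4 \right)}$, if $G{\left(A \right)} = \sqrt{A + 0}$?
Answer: $- \frac{i}{5} \approx - 0.2 i$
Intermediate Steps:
$G{\left(A \right)} = \sqrt{A}$
$\left(\frac{9}{10} + \frac{5}{-5}\right) G{\left(-4 \right)} = \left(\frac{9}{10} + \frac{5}{-5}\right) \sqrt{-4} = \left(9 \cdot \frac{1}{10} + 5 \left(- \frac{1}{5}\right)\right) 2 i = \left(\frac{9}{10} - 1\right) 2 i = - \frac{2 i}{10} = - \frac{i}{5}$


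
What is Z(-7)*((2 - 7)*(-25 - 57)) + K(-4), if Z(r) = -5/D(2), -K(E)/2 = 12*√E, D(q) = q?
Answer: -1025 - 48*I ≈ -1025.0 - 48.0*I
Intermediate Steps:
K(E) = -24*√E
Z(r) = -5/2
Z(-7)*((2 - 7)*(-25 - 57)) + K(-4) = -5*(2 - 7)*(-25 - 57)/2 - 48*I = -(-25)*(-82)/2 - 48*I = -5/2*410 - 48*I = -1025 - 48*I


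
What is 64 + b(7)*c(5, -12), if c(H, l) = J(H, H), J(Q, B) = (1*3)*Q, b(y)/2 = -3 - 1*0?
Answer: -26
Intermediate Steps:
b(y) = -6 (b(y) = 2*(-3 - 1*0) = 2*(-3 + 0) = 2*(-3) = -6)
J(Q, B) = 3*Q
c(H, l) = 3*H
64 + b(7)*c(5, -12) = 64 - 18*5 = 64 - 6*15 = 64 - 90 = -26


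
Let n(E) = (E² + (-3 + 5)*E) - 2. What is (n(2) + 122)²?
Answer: 16384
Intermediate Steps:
n(E) = -2 + E² + 2*E (n(E) = (E² + 2*E) - 2 = -2 + E² + 2*E)
(n(2) + 122)² = ((-2 + 2² + 2*2) + 122)² = ((-2 + 4 + 4) + 122)² = (6 + 122)² = 128² = 16384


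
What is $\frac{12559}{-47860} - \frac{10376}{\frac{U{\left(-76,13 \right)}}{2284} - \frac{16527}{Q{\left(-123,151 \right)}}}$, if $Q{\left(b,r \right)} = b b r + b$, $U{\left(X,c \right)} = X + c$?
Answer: $\frac{53978513885322787}{181132248220} \approx 2.9801 \cdot 10^{5}$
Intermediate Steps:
$Q{\left(b,r \right)} = b + r b^{2}$ ($Q{\left(b,r \right)} = b^{2} r + b = r b^{2} + b = b + r b^{2}$)
$\frac{12559}{-47860} - \frac{10376}{\frac{U{\left(-76,13 \right)}}{2284} - \frac{16527}{Q{\left(-123,151 \right)}}} = \frac{12559}{-47860} - \frac{10376}{\frac{-76 + 13}{2284} - \frac{16527}{\left(-123\right) \left(1 - 18573\right)}} = 12559 \left(- \frac{1}{47860}\right) - \frac{10376}{\left(-63\right) \frac{1}{2284} - \frac{16527}{\left(-123\right) \left(1 - 18573\right)}} = - \frac{12559}{47860} - \frac{10376}{- \frac{63}{2284} - \frac{16527}{\left(-123\right) \left(-18572\right)}} = - \frac{12559}{47860} - \frac{10376}{- \frac{63}{2284} - \frac{16527}{2284356}} = - \frac{12559}{47860} - \frac{10376}{- \frac{63}{2284} - \frac{5509}{761452}} = - \frac{12559}{47860} - \frac{10376}{- \frac{3784627}{108697273}} = - \frac{12559}{47860} - - \frac{1127842904648}{3784627} = - \frac{12559}{47860} + \frac{1127842904648}{3784627} = \frac{53978513885322787}{181132248220}$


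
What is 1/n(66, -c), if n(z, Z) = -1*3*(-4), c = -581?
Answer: 1/12 ≈ 0.083333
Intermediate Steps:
n(z, Z) = 12 (n(z, Z) = -3*(-4) = 12)
1/n(66, -c) = 1/12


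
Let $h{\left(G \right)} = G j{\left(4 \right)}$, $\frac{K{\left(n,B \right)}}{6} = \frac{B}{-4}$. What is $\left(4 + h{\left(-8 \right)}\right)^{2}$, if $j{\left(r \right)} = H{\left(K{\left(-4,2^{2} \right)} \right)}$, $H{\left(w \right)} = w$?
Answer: $2704$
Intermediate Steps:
$K{\left(n,B \right)} = - \frac{3 B}{2}$ ($K{\left(n,B \right)} = 6 \frac{B}{-4} = 6 B \left(- \frac{1}{4}\right) = 6 \left(- \frac{B}{4}\right) = - \frac{3 B}{2}$)
$j{\left(r \right)} = -6$ ($j{\left(r \right)} = - \frac{3 \cdot 2^{2}}{2} = \left(- \frac{3}{2}\right) 4 = -6$)
$h{\left(G \right)} = - 6 G$ ($h{\left(G \right)} = G \left(-6\right) = - 6 G$)
$\left(4 + h{\left(-8 \right)}\right)^{2} = \left(4 - -48\right)^{2} = \left(4 + 48\right)^{2} = 52^{2} = 2704$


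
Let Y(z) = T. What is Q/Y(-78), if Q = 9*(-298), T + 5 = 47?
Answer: -447/7 ≈ -63.857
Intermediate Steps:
T = 42 (T = -5 + 47 = 42)
Y(z) = 42
Q = -2682
Q/Y(-78) = -2682/42 = -2682*1/42 = -447/7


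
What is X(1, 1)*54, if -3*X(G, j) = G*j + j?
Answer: -36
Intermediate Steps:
X(G, j) = -j/3 - G*j/3 (X(G, j) = -(G*j + j)/3 = -(j + G*j)/3 = -j/3 - G*j/3)
X(1, 1)*54 = -⅓*1*(1 + 1)*54 = -⅓*1*2*54 = -⅔*54 = -36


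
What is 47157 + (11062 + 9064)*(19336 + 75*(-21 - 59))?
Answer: 268447493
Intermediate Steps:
47157 + (11062 + 9064)*(19336 + 75*(-21 - 59)) = 47157 + 20126*(19336 + 75*(-80)) = 47157 + 20126*(19336 - 6000) = 47157 + 20126*13336 = 47157 + 268400336 = 268447493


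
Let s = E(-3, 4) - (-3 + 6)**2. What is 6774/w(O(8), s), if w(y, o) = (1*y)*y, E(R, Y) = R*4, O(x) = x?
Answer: 3387/32 ≈ 105.84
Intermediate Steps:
E(R, Y) = 4*R
s = -21 (s = 4*(-3) - (-3 + 6)**2 = -12 - 1*3**2 = -12 - 1*9 = -12 - 9 = -21)
w(y, o) = y**2 (w(y, o) = y*y = y**2)
6774/w(O(8), s) = 6774/(8**2) = 6774/64 = 6774*(1/64) = 3387/32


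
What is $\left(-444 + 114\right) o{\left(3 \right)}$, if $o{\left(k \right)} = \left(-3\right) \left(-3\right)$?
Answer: $-2970$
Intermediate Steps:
$o{\left(k \right)} = 9$
$\left(-444 + 114\right) o{\left(3 \right)} = \left(-444 + 114\right) 9 = \left(-330\right) 9 = -2970$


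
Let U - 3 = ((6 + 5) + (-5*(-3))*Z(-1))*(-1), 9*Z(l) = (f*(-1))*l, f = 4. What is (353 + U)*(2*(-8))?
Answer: -16240/3 ≈ -5413.3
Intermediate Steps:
Z(l) = -4*l/9 (Z(l) = ((4*(-1))*l)/9 = (-4*l)/9 = -4*l/9)
U = -44/3 (U = 3 + ((6 + 5) + (-5*(-3))*(-4/9*(-1)))*(-1) = 3 + (11 + 15*(4/9))*(-1) = 3 + (11 + 20/3)*(-1) = 3 + (53/3)*(-1) = 3 - 53/3 = -44/3 ≈ -14.667)
(353 + U)*(2*(-8)) = (353 - 44/3)*(2*(-8)) = (1015/3)*(-16) = -16240/3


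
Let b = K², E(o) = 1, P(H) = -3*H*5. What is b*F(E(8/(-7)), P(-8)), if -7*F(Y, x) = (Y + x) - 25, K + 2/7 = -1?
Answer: -7776/343 ≈ -22.671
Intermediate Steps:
K = -9/7 (K = -2/7 - 1 = -9/7 ≈ -1.2857)
P(H) = -15*H
F(Y, x) = 25/7 - Y/7 - x/7 (F(Y, x) = -((Y + x) - 25)/7 = -(-25 + Y + x)/7 = 25/7 - Y/7 - x/7)
b = 81/49 (b = (-9/7)² = 81/49 ≈ 1.6531)
b*F(E(8/(-7)), P(-8)) = 81*(25/7 - ⅐*1 - (-15)*(-8)/7)/49 = 81*(25/7 - ⅐ - ⅐*120)/49 = 81*(25/7 - ⅐ - 120/7)/49 = (81/49)*(-96/7) = -7776/343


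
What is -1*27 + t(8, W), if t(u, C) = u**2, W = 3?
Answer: 37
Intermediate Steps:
-1*27 + t(8, W) = -1*27 + 8**2 = -27 + 64 = 37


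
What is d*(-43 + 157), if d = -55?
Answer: -6270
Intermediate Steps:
d*(-43 + 157) = -55*(-43 + 157) = -55*114 = -6270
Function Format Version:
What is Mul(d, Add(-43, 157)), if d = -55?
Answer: -6270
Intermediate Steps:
Mul(d, Add(-43, 157)) = Mul(-55, Add(-43, 157)) = Mul(-55, 114) = -6270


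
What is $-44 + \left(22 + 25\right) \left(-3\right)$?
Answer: $-185$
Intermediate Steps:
$-44 + \left(22 + 25\right) \left(-3\right) = -44 + 47 \left(-3\right) = -44 - 141 = -185$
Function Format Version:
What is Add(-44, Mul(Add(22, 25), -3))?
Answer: -185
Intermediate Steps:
Add(-44, Mul(Add(22, 25), -3)) = Add(-44, Mul(47, -3)) = Add(-44, -141) = -185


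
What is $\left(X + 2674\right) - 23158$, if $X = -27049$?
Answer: $-47533$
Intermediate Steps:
$\left(X + 2674\right) - 23158 = \left(-27049 + 2674\right) - 23158 = -24375 - 23158 = -47533$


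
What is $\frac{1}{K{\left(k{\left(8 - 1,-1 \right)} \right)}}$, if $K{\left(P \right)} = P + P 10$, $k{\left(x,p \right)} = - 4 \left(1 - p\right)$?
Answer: $- \frac{1}{88} \approx -0.011364$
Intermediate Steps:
$k{\left(x,p \right)} = -4 + 4 p$
$K{\left(P \right)} = 11 P$ ($K{\left(P \right)} = P + 10 P = 11 P$)
$\frac{1}{K{\left(k{\left(8 - 1,-1 \right)} \right)}} = \frac{1}{11 \left(-4 + 4 \left(-1\right)\right)} = \frac{1}{11 \left(-4 - 4\right)} = \frac{1}{11 \left(-8\right)} = \frac{1}{-88} = - \frac{1}{88}$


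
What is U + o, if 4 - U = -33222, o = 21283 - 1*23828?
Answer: 30681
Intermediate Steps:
o = -2545 (o = 21283 - 23828 = -2545)
U = 33226 (U = 4 - 1*(-33222) = 4 + 33222 = 33226)
U + o = 33226 - 2545 = 30681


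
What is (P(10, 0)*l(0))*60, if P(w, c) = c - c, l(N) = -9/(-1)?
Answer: 0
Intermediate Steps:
l(N) = 9 (l(N) = -9*(-1) = 9)
P(w, c) = 0
(P(10, 0)*l(0))*60 = (0*9)*60 = 0*60 = 0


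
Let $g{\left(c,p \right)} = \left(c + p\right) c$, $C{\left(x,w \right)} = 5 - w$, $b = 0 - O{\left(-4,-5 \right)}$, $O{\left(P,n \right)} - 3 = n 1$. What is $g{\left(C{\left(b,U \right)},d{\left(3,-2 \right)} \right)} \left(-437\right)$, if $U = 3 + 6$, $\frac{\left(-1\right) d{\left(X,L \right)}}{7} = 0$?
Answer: $-6992$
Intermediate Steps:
$d{\left(X,L \right)} = 0$ ($d{\left(X,L \right)} = \left(-7\right) 0 = 0$)
$O{\left(P,n \right)} = 3 + n$ ($O{\left(P,n \right)} = 3 + n 1 = 3 + n$)
$U = 9$
$b = 2$ ($b = 0 - \left(3 - 5\right) = 0 - -2 = 0 + 2 = 2$)
$g{\left(c,p \right)} = c \left(c + p\right)$
$g{\left(C{\left(b,U \right)},d{\left(3,-2 \right)} \right)} \left(-437\right) = \left(5 - 9\right) \left(\left(5 - 9\right) + 0\right) \left(-437\right) = - 4 \left(-4 + 0\right) \left(-437\right) = \left(-4\right) \left(-4\right) \left(-437\right) = 16 \left(-437\right) = -6992$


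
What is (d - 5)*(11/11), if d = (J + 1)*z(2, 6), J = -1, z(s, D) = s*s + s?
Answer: -5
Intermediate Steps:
z(s, D) = s + s² (z(s, D) = s² + s = s + s²)
d = 0 (d = (-1 + 1)*(2*(1 + 2)) = 0*(2*3) = 0*6 = 0)
(d - 5)*(11/11) = (0 - 5)*(11/11) = -55/11 = -5*1 = -5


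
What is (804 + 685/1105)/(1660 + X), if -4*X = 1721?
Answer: 711284/1087099 ≈ 0.65430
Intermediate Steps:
X = -1721/4 (X = -¼*1721 = -1721/4 ≈ -430.25)
(804 + 685/1105)/(1660 + X) = (804 + 685/1105)/(1660 - 1721/4) = (804 + 685*(1/1105))/(4919/4) = (804 + 137/221)*(4/4919) = (177821/221)*(4/4919) = 711284/1087099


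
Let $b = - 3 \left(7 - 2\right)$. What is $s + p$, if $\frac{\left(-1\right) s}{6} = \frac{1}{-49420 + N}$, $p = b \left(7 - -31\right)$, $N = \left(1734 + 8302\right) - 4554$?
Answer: $- \frac{4174109}{7323} \approx -570.0$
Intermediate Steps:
$b = -15$ ($b = \left(-3\right) 5 = -15$)
$N = 5482$ ($N = 10036 - 4554 = 5482$)
$p = -570$ ($p = - 15 \left(7 - -31\right) = - 15 \left(7 + 31\right) = \left(-15\right) 38 = -570$)
$s = \frac{1}{7323}$ ($s = - \frac{6}{-49420 + 5482} = - \frac{6}{-43938} = \left(-6\right) \left(- \frac{1}{43938}\right) = \frac{1}{7323} \approx 0.00013656$)
$s + p = \frac{1}{7323} - 570 = - \frac{4174109}{7323}$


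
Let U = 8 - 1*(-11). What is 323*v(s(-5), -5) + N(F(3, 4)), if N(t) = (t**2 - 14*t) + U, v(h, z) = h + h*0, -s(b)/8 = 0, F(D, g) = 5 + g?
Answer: -26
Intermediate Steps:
U = 19 (U = 8 + 11 = 19)
s(b) = 0 (s(b) = -8*0 = 0)
v(h, z) = h (v(h, z) = h + 0 = h)
N(t) = 19 + t**2 - 14*t (N(t) = (t**2 - 14*t) + 19 = 19 + t**2 - 14*t)
323*v(s(-5), -5) + N(F(3, 4)) = 323*0 + (19 + (5 + 4)**2 - 14*(5 + 4)) = 0 + (19 + 9**2 - 14*9) = 0 + (19 + 81 - 126) = 0 - 26 = -26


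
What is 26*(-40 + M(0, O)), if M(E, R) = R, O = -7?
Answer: -1222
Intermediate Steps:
26*(-40 + M(0, O)) = 26*(-40 - 7) = 26*(-47) = -1222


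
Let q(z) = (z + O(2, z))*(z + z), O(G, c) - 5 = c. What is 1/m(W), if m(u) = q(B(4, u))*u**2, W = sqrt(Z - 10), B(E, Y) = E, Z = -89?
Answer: -1/10296 ≈ -9.7125e-5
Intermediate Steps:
O(G, c) = 5 + c
q(z) = 2*z*(5 + 2*z) (q(z) = (z + (5 + z))*(z + z) = (5 + 2*z)*(2*z) = 2*z*(5 + 2*z))
W = 3*I*sqrt(11) (W = sqrt(-89 - 10) = sqrt(-99) = 3*I*sqrt(11) ≈ 9.9499*I)
m(u) = 104*u**2 (m(u) = (2*4*(5 + 2*4))*u**2 = (2*4*(5 + 8))*u**2 = (2*4*13)*u**2 = 104*u**2)
1/m(W) = 1/(104*(3*I*sqrt(11))**2) = 1/(104*(-99)) = 1/(-10296) = -1/10296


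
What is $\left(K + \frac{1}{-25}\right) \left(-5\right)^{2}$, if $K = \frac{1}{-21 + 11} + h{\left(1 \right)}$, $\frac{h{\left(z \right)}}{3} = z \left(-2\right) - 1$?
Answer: $- \frac{457}{2} \approx -228.5$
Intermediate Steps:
$h{\left(z \right)} = -3 - 6 z$ ($h{\left(z \right)} = 3 \left(z \left(-2\right) - 1\right) = 3 \left(- 2 z - 1\right) = 3 \left(-1 - 2 z\right) = -3 - 6 z$)
$K = - \frac{91}{10}$ ($K = \frac{1}{-21 + 11} - 9 = \frac{1}{-10} - 9 = - \frac{1}{10} - 9 = - \frac{91}{10} \approx -9.1$)
$\left(K + \frac{1}{-25}\right) \left(-5\right)^{2} = \left(- \frac{91}{10} + \frac{1}{-25}\right) \left(-5\right)^{2} = \left(- \frac{91}{10} - \frac{1}{25}\right) 25 = \left(- \frac{457}{50}\right) 25 = - \frac{457}{2}$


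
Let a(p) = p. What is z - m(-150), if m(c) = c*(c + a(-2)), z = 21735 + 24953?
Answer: 23888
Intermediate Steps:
z = 46688
m(c) = c*(-2 + c) (m(c) = c*(c - 2) = c*(-2 + c))
z - m(-150) = 46688 - (-150)*(-2 - 150) = 46688 - (-150)*(-152) = 46688 - 1*22800 = 46688 - 22800 = 23888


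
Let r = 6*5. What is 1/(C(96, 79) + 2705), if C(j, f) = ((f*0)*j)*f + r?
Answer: 1/2735 ≈ 0.00036563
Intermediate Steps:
r = 30
C(j, f) = 30 (C(j, f) = ((f*0)*j)*f + 30 = (0*j)*f + 30 = 0*f + 30 = 0 + 30 = 30)
1/(C(96, 79) + 2705) = 1/(30 + 2705) = 1/2735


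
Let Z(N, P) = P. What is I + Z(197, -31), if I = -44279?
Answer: -44310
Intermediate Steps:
I + Z(197, -31) = -44279 - 31 = -44310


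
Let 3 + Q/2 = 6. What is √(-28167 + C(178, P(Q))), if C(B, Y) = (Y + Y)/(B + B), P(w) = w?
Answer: 6*I*√6197515/89 ≈ 167.83*I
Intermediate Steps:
Q = 6 (Q = -6 + 2*6 = -6 + 12 = 6)
C(B, Y) = Y/B (C(B, Y) = (2*Y)/((2*B)) = (2*Y)*(1/(2*B)) = Y/B)
√(-28167 + C(178, P(Q))) = √(-28167 + 6/178) = √(-28167 + 6*(1/178)) = √(-28167 + 3/89) = √(-2506860/89) = 6*I*√6197515/89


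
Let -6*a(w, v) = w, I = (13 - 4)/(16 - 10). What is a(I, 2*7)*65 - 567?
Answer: -2333/4 ≈ -583.25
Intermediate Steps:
I = 3/2 (I = 9/6 = 9*(1/6) = 3/2 ≈ 1.5000)
a(w, v) = -w/6
a(I, 2*7)*65 - 567 = -1/6*3/2*65 - 567 = -1/4*65 - 567 = -65/4 - 567 = -2333/4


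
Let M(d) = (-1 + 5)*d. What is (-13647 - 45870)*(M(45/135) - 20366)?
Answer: 1212043866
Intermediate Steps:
M(d) = 4*d
(-13647 - 45870)*(M(45/135) - 20366) = (-13647 - 45870)*(4*(45/135) - 20366) = -59517*(4*(45*(1/135)) - 20366) = -59517*(4*(1/3) - 20366) = -59517*(4/3 - 20366) = -59517*(-61094/3) = 1212043866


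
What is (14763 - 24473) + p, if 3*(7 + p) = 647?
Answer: -28504/3 ≈ -9501.3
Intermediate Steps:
p = 626/3 (p = -7 + (⅓)*647 = -7 + 647/3 = 626/3 ≈ 208.67)
(14763 - 24473) + p = (14763 - 24473) + 626/3 = -9710 + 626/3 = -28504/3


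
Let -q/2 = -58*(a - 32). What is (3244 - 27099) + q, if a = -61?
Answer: -34643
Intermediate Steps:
q = -10788 (q = -(-116)*(-61 - 32) = -(-116)*(-93) = -2*5394 = -10788)
(3244 - 27099) + q = (3244 - 27099) - 10788 = -23855 - 10788 = -34643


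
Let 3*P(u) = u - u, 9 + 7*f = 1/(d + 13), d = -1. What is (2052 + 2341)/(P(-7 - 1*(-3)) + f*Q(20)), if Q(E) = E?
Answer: -92253/535 ≈ -172.44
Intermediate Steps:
f = -107/84 (f = -9/7 + 1/(7*(-1 + 13)) = -9/7 + (⅐)/12 = -9/7 + (⅐)*(1/12) = -9/7 + 1/84 = -107/84 ≈ -1.2738)
P(u) = 0 (P(u) = (u - u)/3 = (⅓)*0 = 0)
(2052 + 2341)/(P(-7 - 1*(-3)) + f*Q(20)) = (2052 + 2341)/(0 - 107/84*20) = 4393/(0 - 535/21) = 4393/(-535/21) = 4393*(-21/535) = -92253/535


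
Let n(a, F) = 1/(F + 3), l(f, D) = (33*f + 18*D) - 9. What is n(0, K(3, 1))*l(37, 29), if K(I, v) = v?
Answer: 867/2 ≈ 433.50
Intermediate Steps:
l(f, D) = -9 + 18*D + 33*f (l(f, D) = (18*D + 33*f) - 9 = -9 + 18*D + 33*f)
n(a, F) = 1/(3 + F)
n(0, K(3, 1))*l(37, 29) = (-9 + 18*29 + 33*37)/(3 + 1) = (-9 + 522 + 1221)/4 = (¼)*1734 = 867/2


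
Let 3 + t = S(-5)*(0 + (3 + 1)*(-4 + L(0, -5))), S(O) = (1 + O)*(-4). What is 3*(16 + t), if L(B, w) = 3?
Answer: -153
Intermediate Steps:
S(O) = -4 - 4*O
t = -67 (t = -3 + (-4 - 4*(-5))*(0 + (3 + 1)*(-4 + 3)) = -3 + (-4 + 20)*(0 + 4*(-1)) = -3 + 16*(0 - 4) = -3 + 16*(-4) = -3 - 64 = -67)
3*(16 + t) = 3*(16 - 67) = 3*(-51) = -153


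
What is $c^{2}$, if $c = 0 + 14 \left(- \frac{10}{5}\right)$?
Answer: $784$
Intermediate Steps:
$c = -28$ ($c = 0 + 14 \left(\left(-10\right) \frac{1}{5}\right) = 0 + 14 \left(-2\right) = 0 - 28 = -28$)
$c^{2} = \left(-28\right)^{2} = 784$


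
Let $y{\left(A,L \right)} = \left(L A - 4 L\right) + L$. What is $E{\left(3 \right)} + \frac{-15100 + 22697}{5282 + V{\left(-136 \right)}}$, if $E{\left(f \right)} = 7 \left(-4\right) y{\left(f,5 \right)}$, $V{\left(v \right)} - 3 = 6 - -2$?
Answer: $\frac{7597}{5293} \approx 1.4353$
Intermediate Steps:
$V{\left(v \right)} = 11$ ($V{\left(v \right)} = 3 + \left(6 - -2\right) = 3 + \left(6 + 2\right) = 3 + 8 = 11$)
$y{\left(A,L \right)} = - 3 L + A L$ ($y{\left(A,L \right)} = \left(A L - 4 L\right) + L = \left(- 4 L + A L\right) + L = - 3 L + A L$)
$E{\left(f \right)} = 420 - 140 f$ ($E{\left(f \right)} = 7 \left(-4\right) 5 \left(-3 + f\right) = - 28 \left(-15 + 5 f\right) = 420 - 140 f$)
$E{\left(3 \right)} + \frac{-15100 + 22697}{5282 + V{\left(-136 \right)}} = \left(420 - 420\right) + \frac{-15100 + 22697}{5282 + 11} = \left(420 - 420\right) + \frac{7597}{5293} = 0 + 7597 \cdot \frac{1}{5293} = 0 + \frac{7597}{5293} = \frac{7597}{5293}$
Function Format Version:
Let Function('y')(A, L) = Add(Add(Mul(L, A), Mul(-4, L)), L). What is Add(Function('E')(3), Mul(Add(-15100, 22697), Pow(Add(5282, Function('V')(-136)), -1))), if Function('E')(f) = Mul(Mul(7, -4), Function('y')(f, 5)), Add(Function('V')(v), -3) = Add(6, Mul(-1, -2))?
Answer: Rational(7597, 5293) ≈ 1.4353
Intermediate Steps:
Function('V')(v) = 11 (Function('V')(v) = Add(3, Add(6, Mul(-1, -2))) = Add(3, Add(6, 2)) = Add(3, 8) = 11)
Function('y')(A, L) = Add(Mul(-3, L), Mul(A, L)) (Function('y')(A, L) = Add(Add(Mul(A, L), Mul(-4, L)), L) = Add(Add(Mul(-4, L), Mul(A, L)), L) = Add(Mul(-3, L), Mul(A, L)))
Function('E')(f) = Add(420, Mul(-140, f)) (Function('E')(f) = Mul(Mul(7, -4), Mul(5, Add(-3, f))) = Mul(-28, Add(-15, Mul(5, f))) = Add(420, Mul(-140, f)))
Add(Function('E')(3), Mul(Add(-15100, 22697), Pow(Add(5282, Function('V')(-136)), -1))) = Add(Add(420, Mul(-140, 3)), Mul(Add(-15100, 22697), Pow(Add(5282, 11), -1))) = Add(Add(420, -420), Mul(7597, Pow(5293, -1))) = Add(0, Mul(7597, Rational(1, 5293))) = Add(0, Rational(7597, 5293)) = Rational(7597, 5293)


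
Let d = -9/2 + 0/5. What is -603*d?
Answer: 5427/2 ≈ 2713.5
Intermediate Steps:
d = -9/2 (d = -9*½ + 0*(⅕) = -9/2 + 0 = -9/2 ≈ -4.5000)
-603*d = -603*(-9/2) = 5427/2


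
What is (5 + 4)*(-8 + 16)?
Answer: 72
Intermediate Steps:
(5 + 4)*(-8 + 16) = 9*8 = 72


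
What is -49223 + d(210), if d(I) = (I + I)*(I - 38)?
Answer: 23017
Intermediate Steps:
d(I) = 2*I*(-38 + I) (d(I) = (2*I)*(-38 + I) = 2*I*(-38 + I))
-49223 + d(210) = -49223 + 2*210*(-38 + 210) = -49223 + 2*210*172 = -49223 + 72240 = 23017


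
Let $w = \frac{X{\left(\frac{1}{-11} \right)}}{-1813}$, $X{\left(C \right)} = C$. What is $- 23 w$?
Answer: $- \frac{23}{19943} \approx -0.0011533$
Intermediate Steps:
$w = \frac{1}{19943}$ ($w = \frac{1}{\left(-11\right) \left(-1813\right)} = \left(- \frac{1}{11}\right) \left(- \frac{1}{1813}\right) = \frac{1}{19943} \approx 5.0143 \cdot 10^{-5}$)
$- 23 w = \left(-23\right) \frac{1}{19943} = - \frac{23}{19943}$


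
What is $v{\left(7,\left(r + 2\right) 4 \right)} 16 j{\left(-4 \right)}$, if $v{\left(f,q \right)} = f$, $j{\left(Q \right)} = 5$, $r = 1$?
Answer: $560$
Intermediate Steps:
$v{\left(7,\left(r + 2\right) 4 \right)} 16 j{\left(-4 \right)} = 7 \cdot 16 \cdot 5 = 112 \cdot 5 = 560$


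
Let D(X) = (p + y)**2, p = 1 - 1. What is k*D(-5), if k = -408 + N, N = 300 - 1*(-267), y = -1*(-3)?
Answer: 1431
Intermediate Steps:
y = 3
p = 0
N = 567 (N = 300 + 267 = 567)
D(X) = 9 (D(X) = (0 + 3)**2 = 3**2 = 9)
k = 159 (k = -408 + 567 = 159)
k*D(-5) = 159*9 = 1431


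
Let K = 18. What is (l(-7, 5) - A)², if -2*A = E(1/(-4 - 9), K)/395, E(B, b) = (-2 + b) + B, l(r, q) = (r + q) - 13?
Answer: 23667668649/105472900 ≈ 224.40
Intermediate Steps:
l(r, q) = -13 + q + r (l(r, q) = (q + r) - 13 = -13 + q + r)
E(B, b) = -2 + B + b
A = -207/10270 (A = -(-2 + 1/(-4 - 9) + 18)/(2*395) = -(-2 + 1/(-13) + 18)/(2*395) = -(-2 - 1/13 + 18)/(2*395) = -207/(26*395) = -½*207/5135 = -207/10270 ≈ -0.020156)
(l(-7, 5) - A)² = ((-13 + 5 - 7) - 1*(-207/10270))² = (-15 + 207/10270)² = (-153843/10270)² = 23667668649/105472900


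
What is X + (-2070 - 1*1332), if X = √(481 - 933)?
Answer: -3402 + 2*I*√113 ≈ -3402.0 + 21.26*I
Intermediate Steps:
X = 2*I*√113 (X = √(-452) = 2*I*√113 ≈ 21.26*I)
X + (-2070 - 1*1332) = 2*I*√113 + (-2070 - 1*1332) = 2*I*√113 + (-2070 - 1332) = 2*I*√113 - 3402 = -3402 + 2*I*√113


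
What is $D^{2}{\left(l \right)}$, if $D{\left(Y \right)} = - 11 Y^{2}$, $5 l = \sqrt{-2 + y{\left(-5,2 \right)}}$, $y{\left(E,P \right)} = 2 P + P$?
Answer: $\frac{1936}{625} \approx 3.0976$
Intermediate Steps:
$y{\left(E,P \right)} = 3 P$
$l = \frac{2}{5}$ ($l = \frac{\sqrt{-2 + 3 \cdot 2}}{5} = \frac{\sqrt{-2 + 6}}{5} = \frac{\sqrt{4}}{5} = \frac{1}{5} \cdot 2 = \frac{2}{5} \approx 0.4$)
$D^{2}{\left(l \right)} = \left(- 11 \left(\frac{2}{5}\right)^{2}\right)^{2} = \left(\left(-11\right) \frac{4}{25}\right)^{2} = \left(- \frac{44}{25}\right)^{2} = \frac{1936}{625}$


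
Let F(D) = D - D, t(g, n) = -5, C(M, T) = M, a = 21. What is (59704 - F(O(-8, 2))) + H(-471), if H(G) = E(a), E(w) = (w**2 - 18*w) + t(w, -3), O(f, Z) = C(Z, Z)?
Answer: 59762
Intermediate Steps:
O(f, Z) = Z
F(D) = 0
E(w) = -5 + w**2 - 18*w (E(w) = (w**2 - 18*w) - 5 = -5 + w**2 - 18*w)
H(G) = 58 (H(G) = -5 + 21**2 - 18*21 = -5 + 441 - 378 = 58)
(59704 - F(O(-8, 2))) + H(-471) = (59704 - 1*0) + 58 = (59704 + 0) + 58 = 59704 + 58 = 59762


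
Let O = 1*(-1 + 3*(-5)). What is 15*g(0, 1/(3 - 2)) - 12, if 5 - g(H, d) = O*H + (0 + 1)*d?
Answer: 48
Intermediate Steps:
O = -16 (O = 1*(-1 - 15) = 1*(-16) = -16)
g(H, d) = 5 - d + 16*H (g(H, d) = 5 - (-16*H + (0 + 1)*d) = 5 - (-16*H + 1*d) = 5 - (-16*H + d) = 5 - (d - 16*H) = 5 + (-d + 16*H) = 5 - d + 16*H)
15*g(0, 1/(3 - 2)) - 12 = 15*(5 - 1/(3 - 2) + 16*0) - 12 = 15*(5 - 1/1 + 0) - 12 = 15*(5 - 1*1 + 0) - 12 = 15*(5 - 1 + 0) - 12 = 15*4 - 12 = 60 - 12 = 48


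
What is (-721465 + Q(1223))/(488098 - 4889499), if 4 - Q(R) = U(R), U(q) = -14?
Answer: 721447/4401401 ≈ 0.16391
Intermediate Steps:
Q(R) = 18 (Q(R) = 4 - 1*(-14) = 4 + 14 = 18)
(-721465 + Q(1223))/(488098 - 4889499) = (-721465 + 18)/(488098 - 4889499) = -721447/(-4401401) = -721447*(-1/4401401) = 721447/4401401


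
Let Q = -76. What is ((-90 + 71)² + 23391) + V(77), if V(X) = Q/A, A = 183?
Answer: 4346540/183 ≈ 23752.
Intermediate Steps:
V(X) = -76/183
((-90 + 71)² + 23391) + V(77) = ((-90 + 71)² + 23391) - 76/183 = ((-19)² + 23391) - 76/183 = (361 + 23391) - 76/183 = 23752 - 76/183 = 4346540/183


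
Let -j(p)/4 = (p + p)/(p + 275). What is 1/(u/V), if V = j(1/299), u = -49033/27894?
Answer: 111576/2015893729 ≈ 5.5348e-5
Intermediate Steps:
u = -49033/27894 (u = -49033*1/27894 = -49033/27894 ≈ -1.7578)
j(p) = -8*p/(275 + p) (j(p) = -4*(p + p)/(p + 275) = -4*2*p/(275 + p) = -8*p/(275 + p))
V = -4/41113 (V = -8/(299*(275 + 1/299)) = -8*1/299/(275 + 1/299) = -8*1/299/82226/299 = -8*1/299*299/82226 = -4/41113 ≈ -9.7293e-5)
1/(u/V) = 1/(-49033/(27894*(-4/41113))) = 1/(-49033/27894*(-41113/4)) = 1/(2015893729/111576) = 111576/2015893729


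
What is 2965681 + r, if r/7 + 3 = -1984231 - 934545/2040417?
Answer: -7429811370628/680139 ≈ -1.0924e+7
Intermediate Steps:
r = -9446886680287/680139 (r = -21 + 7*(-1984231 - 934545/2040417) = -21 + 7*(-1984231 - 934545*1/2040417) = -21 + 7*(-1984231 - 311515/680139) = -21 + 7*(-1349553199624/680139) = -21 - 9446872397368/680139 = -9446886680287/680139 ≈ -1.3890e+7)
2965681 + r = 2965681 - 9446886680287/680139 = -7429811370628/680139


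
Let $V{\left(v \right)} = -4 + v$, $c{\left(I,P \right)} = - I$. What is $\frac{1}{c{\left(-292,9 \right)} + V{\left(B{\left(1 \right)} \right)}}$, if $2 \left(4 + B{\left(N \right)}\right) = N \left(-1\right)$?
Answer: $\frac{2}{567} \approx 0.0035273$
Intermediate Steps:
$B{\left(N \right)} = -4 - \frac{N}{2}$ ($B{\left(N \right)} = -4 + \frac{N \left(-1\right)}{2} = -4 + \frac{\left(-1\right) N}{2} = -4 - \frac{N}{2}$)
$\frac{1}{c{\left(-292,9 \right)} + V{\left(B{\left(1 \right)} \right)}} = \frac{1}{\left(-1\right) \left(-292\right) - \frac{17}{2}} = \frac{1}{292 - \frac{17}{2}} = \frac{1}{\frac{567}{2}} = \frac{2}{567}$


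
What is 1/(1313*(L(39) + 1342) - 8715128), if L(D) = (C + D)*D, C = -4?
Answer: -1/5160837 ≈ -1.9377e-7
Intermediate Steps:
L(D) = D*(-4 + D) (L(D) = (-4 + D)*D = D*(-4 + D))
1/(1313*(L(39) + 1342) - 8715128) = 1/(1313*(39*(-4 + 39) + 1342) - 8715128) = 1/(1313*(39*35 + 1342) - 8715128) = 1/(1313*(1365 + 1342) - 8715128) = 1/(1313*2707 - 8715128) = 1/(3554291 - 8715128) = 1/(-5160837) = -1/5160837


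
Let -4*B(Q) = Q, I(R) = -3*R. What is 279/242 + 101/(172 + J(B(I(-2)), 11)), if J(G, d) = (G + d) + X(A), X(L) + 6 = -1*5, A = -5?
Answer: 13093/7502 ≈ 1.7453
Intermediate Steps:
B(Q) = -Q/4
X(L) = -11 (X(L) = -6 - 1*5 = -6 - 5 = -11)
J(G, d) = -11 + G + d (J(G, d) = (G + d) - 11 = -11 + G + d)
279/242 + 101/(172 + J(B(I(-2)), 11)) = 279/242 + 101/(172 + (-11 - (-3)*(-2)/4 + 11)) = 279*(1/242) + 101/(172 + (-11 - ¼*6 + 11)) = 279/242 + 101/(172 + (-11 - 3/2 + 11)) = 279/242 + 101/(172 - 3/2) = 279/242 + 101/(341/2) = 279/242 + 101*(2/341) = 279/242 + 202/341 = 13093/7502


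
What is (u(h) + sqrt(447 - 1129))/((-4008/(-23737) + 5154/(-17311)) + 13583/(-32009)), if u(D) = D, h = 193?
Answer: -362643052456937/1039505695253 - 1878979546409*I*sqrt(682)/1039505695253 ≈ -348.86 - 47.205*I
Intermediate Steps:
(u(h) + sqrt(447 - 1129))/((-4008/(-23737) + 5154/(-17311)) + 13583/(-32009)) = (193 + sqrt(447 - 1129))/((-4008/(-23737) + 5154/(-17311)) + 13583/(-32009)) = (193 + sqrt(-682))/((-4008*(-1/23737) + 5154*(-1/17311)) + 13583*(-1/32009)) = (193 + I*sqrt(682))/((4008/23737 - 5154/17311) - 13583/32009) = (193 + I*sqrt(682))/(-7565430/58701601 - 13583/32009) = (193 + I*sqrt(682))/(-1039505695253/1878979546409) = (193 + I*sqrt(682))*(-1878979546409/1039505695253) = -362643052456937/1039505695253 - 1878979546409*I*sqrt(682)/1039505695253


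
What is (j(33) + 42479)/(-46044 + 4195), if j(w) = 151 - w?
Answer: -42597/41849 ≈ -1.0179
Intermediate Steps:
(j(33) + 42479)/(-46044 + 4195) = ((151 - 1*33) + 42479)/(-46044 + 4195) = ((151 - 33) + 42479)/(-41849) = (118 + 42479)*(-1/41849) = 42597*(-1/41849) = -42597/41849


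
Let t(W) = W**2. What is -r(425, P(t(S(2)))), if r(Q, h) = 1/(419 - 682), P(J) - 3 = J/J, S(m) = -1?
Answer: 1/263 ≈ 0.0038023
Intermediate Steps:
P(J) = 4 (P(J) = 3 + J/J = 3 + 1 = 4)
r(Q, h) = -1/263 (r(Q, h) = 1/(-263) = -1/263)
-r(425, P(t(S(2)))) = -1*(-1/263) = 1/263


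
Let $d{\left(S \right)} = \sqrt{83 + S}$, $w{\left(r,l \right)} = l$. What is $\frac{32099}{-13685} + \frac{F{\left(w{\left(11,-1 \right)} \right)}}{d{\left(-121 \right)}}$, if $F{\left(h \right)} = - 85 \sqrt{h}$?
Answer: $- \frac{32099}{13685} - \frac{85 \sqrt{38}}{38} \approx -16.134$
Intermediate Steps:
$\frac{32099}{-13685} + \frac{F{\left(w{\left(11,-1 \right)} \right)}}{d{\left(-121 \right)}} = \frac{32099}{-13685} + \frac{\left(-85\right) \sqrt{-1}}{\sqrt{83 - 121}} = 32099 \left(- \frac{1}{13685}\right) + \frac{\left(-85\right) i}{\sqrt{-38}} = - \frac{32099}{13685} + \frac{\left(-85\right) i}{i \sqrt{38}} = - \frac{32099}{13685} + - 85 i \left(- \frac{i \sqrt{38}}{38}\right) = - \frac{32099}{13685} - \frac{85 \sqrt{38}}{38}$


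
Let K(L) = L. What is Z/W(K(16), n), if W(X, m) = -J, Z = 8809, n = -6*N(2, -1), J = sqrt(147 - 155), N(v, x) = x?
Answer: 8809*I*sqrt(2)/4 ≈ 3114.5*I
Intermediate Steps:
J = 2*I*sqrt(2) (J = sqrt(-8) = 2*I*sqrt(2) ≈ 2.8284*I)
n = 6 (n = -6*(-1) = 6)
W(X, m) = -2*I*sqrt(2)
Z/W(K(16), n) = 8809/((-2*I*sqrt(2))) = 8809*(I*sqrt(2)/4) = 8809*I*sqrt(2)/4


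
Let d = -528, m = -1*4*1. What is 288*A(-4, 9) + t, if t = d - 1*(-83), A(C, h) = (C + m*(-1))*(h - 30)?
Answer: -445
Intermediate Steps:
m = -4 (m = -4*1 = -4)
A(C, h) = (-30 + h)*(4 + C) (A(C, h) = (C - 4*(-1))*(h - 30) = (C + 4)*(-30 + h) = (4 + C)*(-30 + h) = (-30 + h)*(4 + C))
t = -445 (t = -528 - 1*(-83) = -528 + 83 = -445)
288*A(-4, 9) + t = 288*(-120 - 30*(-4) + 4*9 - 4*9) - 445 = 288*(-120 + 120 + 36 - 36) - 445 = 288*0 - 445 = 0 - 445 = -445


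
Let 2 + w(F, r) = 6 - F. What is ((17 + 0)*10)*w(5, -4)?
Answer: -170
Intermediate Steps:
w(F, r) = 4 - F (w(F, r) = -2 + (6 - F) = 4 - F)
((17 + 0)*10)*w(5, -4) = ((17 + 0)*10)*(4 - 1*5) = (17*10)*(4 - 5) = 170*(-1) = -170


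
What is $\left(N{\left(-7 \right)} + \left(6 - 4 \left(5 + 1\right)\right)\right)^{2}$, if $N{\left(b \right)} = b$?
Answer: $625$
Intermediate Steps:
$\left(N{\left(-7 \right)} + \left(6 - 4 \left(5 + 1\right)\right)\right)^{2} = \left(-7 + \left(6 - 4 \left(5 + 1\right)\right)\right)^{2} = \left(-7 + \left(6 - 24\right)\right)^{2} = \left(-7 - 18\right)^{2} = \left(-25\right)^{2} = 625$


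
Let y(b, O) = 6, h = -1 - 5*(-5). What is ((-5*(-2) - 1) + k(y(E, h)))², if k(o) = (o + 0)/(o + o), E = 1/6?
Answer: 361/4 ≈ 90.250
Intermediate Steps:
h = 24 (h = -1 + 25 = 24)
E = ⅙ ≈ 0.16667
k(o) = ½ (k(o) = o/((2*o)) = o*(1/(2*o)) = ½)
((-5*(-2) - 1) + k(y(E, h)))² = ((-5*(-2) - 1) + ½)² = ((10 - 1) + ½)² = (9 + ½)² = (19/2)² = 361/4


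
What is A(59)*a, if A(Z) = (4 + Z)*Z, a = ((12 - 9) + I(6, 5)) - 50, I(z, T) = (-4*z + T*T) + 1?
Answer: -167265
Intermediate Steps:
I(z, T) = 1 + T² - 4*z (I(z, T) = (-4*z + T²) + 1 = (T² - 4*z) + 1 = 1 + T² - 4*z)
a = -45 (a = ((12 - 9) + (1 + 5² - 4*6)) - 50 = (3 + (1 + 25 - 24)) - 50 = (3 + 2) - 50 = 5 - 50 = -45)
A(Z) = Z*(4 + Z)
A(59)*a = (59*(4 + 59))*(-45) = (59*63)*(-45) = 3717*(-45) = -167265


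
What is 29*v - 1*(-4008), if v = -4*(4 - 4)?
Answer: 4008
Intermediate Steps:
v = 0 (v = -4*0 = 0)
29*v - 1*(-4008) = 29*0 - 1*(-4008) = 0 + 4008 = 4008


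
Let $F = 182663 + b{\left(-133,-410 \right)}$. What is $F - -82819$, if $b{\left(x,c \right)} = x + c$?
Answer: $264939$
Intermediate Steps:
$b{\left(x,c \right)} = c + x$
$F = 182120$ ($F = 182663 - 543 = 182120$)
$F - -82819 = 182120 - -82819 = 182120 + 82819 = 264939$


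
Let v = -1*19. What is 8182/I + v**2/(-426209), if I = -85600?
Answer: -1759071819/18241745200 ≈ -0.096431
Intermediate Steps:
v = -19
8182/I + v**2/(-426209) = 8182/(-85600) + (-19)**2/(-426209) = 8182*(-1/85600) + 361*(-1/426209) = -4091/42800 - 361/426209 = -1759071819/18241745200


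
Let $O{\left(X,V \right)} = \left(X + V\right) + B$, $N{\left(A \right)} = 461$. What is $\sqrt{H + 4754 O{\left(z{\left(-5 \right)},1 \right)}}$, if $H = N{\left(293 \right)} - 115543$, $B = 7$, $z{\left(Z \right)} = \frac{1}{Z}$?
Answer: $\frac{2 i \sqrt{487505}}{5} \approx 279.29 i$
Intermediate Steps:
$O{\left(X,V \right)} = 7 + V + X$ ($O{\left(X,V \right)} = \left(X + V\right) + 7 = \left(V + X\right) + 7 = 7 + V + X$)
$H = -115082$ ($H = 461 - 115543 = -115082$)
$\sqrt{H + 4754 O{\left(z{\left(-5 \right)},1 \right)}} = \sqrt{-115082 + 4754 \left(7 + 1 + \frac{1}{-5}\right)} = \sqrt{-115082 + 4754 \left(7 + 1 - \frac{1}{5}\right)} = \sqrt{-115082 + 4754 \cdot \frac{39}{5}} = \sqrt{-115082 + \frac{185406}{5}} = \sqrt{- \frac{390004}{5}} = \frac{2 i \sqrt{487505}}{5}$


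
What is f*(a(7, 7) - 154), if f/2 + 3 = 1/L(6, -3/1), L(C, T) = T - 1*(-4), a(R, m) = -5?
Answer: 636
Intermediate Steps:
L(C, T) = 4 + T (L(C, T) = T + 4 = 4 + T)
f = -4 (f = -6 + 2/(4 - 3/1) = -6 + 2/(4 - 3*1) = -6 + 2/(4 - 3) = -6 + 2/1 = -6 + 2*1 = -6 + 2 = -4)
f*(a(7, 7) - 154) = -4*(-5 - 154) = -4*(-159) = 636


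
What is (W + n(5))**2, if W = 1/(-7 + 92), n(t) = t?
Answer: 181476/7225 ≈ 25.118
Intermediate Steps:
W = 1/85 ≈ 0.011765
(W + n(5))**2 = (1/85 + 5)**2 = (426/85)**2 = 181476/7225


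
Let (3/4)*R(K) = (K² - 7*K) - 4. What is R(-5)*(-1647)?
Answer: -122976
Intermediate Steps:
R(K) = -16/3 - 28*K/3 + 4*K²/3 (R(K) = 4*((K² - 7*K) - 4)/3 = 4*(-4 + K² - 7*K)/3 = -16/3 - 28*K/3 + 4*K²/3)
R(-5)*(-1647) = (-16/3 - 28/3*(-5) + (4/3)*(-5)²)*(-1647) = (-16/3 + 140/3 + (4/3)*25)*(-1647) = (-16/3 + 140/3 + 100/3)*(-1647) = (224/3)*(-1647) = -122976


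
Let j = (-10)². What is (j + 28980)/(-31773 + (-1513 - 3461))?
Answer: -29080/36747 ≈ -0.79136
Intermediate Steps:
j = 100
(j + 28980)/(-31773 + (-1513 - 3461)) = (100 + 28980)/(-31773 + (-1513 - 3461)) = 29080/(-31773 - 4974) = 29080/(-36747) = 29080*(-1/36747) = -29080/36747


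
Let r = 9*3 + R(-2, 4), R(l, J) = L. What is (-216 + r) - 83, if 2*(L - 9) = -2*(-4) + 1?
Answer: -517/2 ≈ -258.50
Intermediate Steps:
L = 27/2 (L = 9 + (-2*(-4) + 1)/2 = 9 + (8 + 1)/2 = 9 + (1/2)*9 = 9 + 9/2 = 27/2 ≈ 13.500)
R(l, J) = 27/2
r = 81/2 (r = 9*3 + 27/2 = 27 + 27/2 = 81/2 ≈ 40.500)
(-216 + r) - 83 = (-216 + 81/2) - 83 = -351/2 - 83 = -517/2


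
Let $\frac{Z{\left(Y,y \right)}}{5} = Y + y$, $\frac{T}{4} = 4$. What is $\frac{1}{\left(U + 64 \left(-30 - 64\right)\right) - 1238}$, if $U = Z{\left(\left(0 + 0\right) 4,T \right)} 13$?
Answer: $- \frac{1}{6214} \approx -0.00016093$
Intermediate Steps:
$T = 16$ ($T = 4 \cdot 4 = 16$)
$Z{\left(Y,y \right)} = 5 Y + 5 y$ ($Z{\left(Y,y \right)} = 5 \left(Y + y\right) = 5 Y + 5 y$)
$U = 1040$ ($U = \left(5 \left(0 + 0\right) 4 + 5 \cdot 16\right) 13 = \left(5 \cdot 0 \cdot 4 + 80\right) 13 = \left(5 \cdot 0 + 80\right) 13 = \left(0 + 80\right) 13 = 80 \cdot 13 = 1040$)
$\frac{1}{\left(U + 64 \left(-30 - 64\right)\right) - 1238} = \frac{1}{\left(1040 + 64 \left(-30 - 64\right)\right) - 1238} = \frac{1}{\left(1040 + 64 \left(-94\right)\right) - 1238} = \frac{1}{\left(1040 - 6016\right) - 1238} = \frac{1}{-4976 - 1238} = \frac{1}{-6214} = - \frac{1}{6214}$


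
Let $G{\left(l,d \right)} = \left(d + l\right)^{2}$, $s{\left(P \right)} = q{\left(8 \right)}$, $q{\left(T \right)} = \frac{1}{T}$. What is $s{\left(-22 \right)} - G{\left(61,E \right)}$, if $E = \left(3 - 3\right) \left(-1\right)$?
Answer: $- \frac{29767}{8} \approx -3720.9$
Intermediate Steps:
$s{\left(P \right)} = \frac{1}{8}$
$E = 0$ ($E = 0 \left(-1\right) = 0$)
$s{\left(-22 \right)} - G{\left(61,E \right)} = \frac{1}{8} - \left(0 + 61\right)^{2} = \frac{1}{8} - 61^{2} = \frac{1}{8} - 3721 = - \frac{29767}{8}$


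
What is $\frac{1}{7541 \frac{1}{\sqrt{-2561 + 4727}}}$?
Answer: $\frac{19 \sqrt{6}}{7541} \approx 0.0061716$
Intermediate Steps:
$\frac{1}{7541 \frac{1}{\sqrt{-2561 + 4727}}} = \frac{1}{7541 \frac{1}{\sqrt{2166}}} = \frac{1}{7541 \frac{1}{19 \sqrt{6}}} = \frac{1}{7541 \frac{\sqrt{6}}{114}} = \frac{1}{\frac{7541}{114} \sqrt{6}} = \frac{19 \sqrt{6}}{7541}$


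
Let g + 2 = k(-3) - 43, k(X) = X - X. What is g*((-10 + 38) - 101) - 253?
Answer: 3032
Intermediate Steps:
k(X) = 0
g = -45 (g = -2 + (0 - 43) = -2 - 43 = -45)
g*((-10 + 38) - 101) - 253 = -45*((-10 + 38) - 101) - 253 = -45*(28 - 101) - 253 = -45*(-73) - 253 = 3285 - 253 = 3032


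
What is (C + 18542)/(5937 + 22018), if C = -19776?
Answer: -1234/27955 ≈ -0.044142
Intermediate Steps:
(C + 18542)/(5937 + 22018) = (-19776 + 18542)/(5937 + 22018) = -1234/27955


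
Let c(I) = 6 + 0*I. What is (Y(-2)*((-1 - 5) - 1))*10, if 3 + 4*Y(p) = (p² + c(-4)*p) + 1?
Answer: 175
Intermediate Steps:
c(I) = 6 (c(I) = 6 + 0 = 6)
Y(p) = -½ + p²/4 + 3*p/2 (Y(p) = -¾ + ((p² + 6*p) + 1)/4 = -¾ + (1 + p² + 6*p)/4 = -¾ + (¼ + p²/4 + 3*p/2) = -½ + p²/4 + 3*p/2)
(Y(-2)*((-1 - 5) - 1))*10 = ((-½ + (¼)*(-2)² + (3/2)*(-2))*((-1 - 5) - 1))*10 = ((-½ + (¼)*4 - 3)*(-6 - 1))*10 = ((-½ + 1 - 3)*(-7))*10 = -5/2*(-7)*10 = (35/2)*10 = 175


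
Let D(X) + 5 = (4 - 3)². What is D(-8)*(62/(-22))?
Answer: 124/11 ≈ 11.273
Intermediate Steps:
D(X) = -4 (D(X) = -5 + (4 - 3)² = -5 + 1² = -5 + 1 = -4)
D(-8)*(62/(-22)) = -248/(-22) = -248*(-1)/22 = -4*(-31/11) = 124/11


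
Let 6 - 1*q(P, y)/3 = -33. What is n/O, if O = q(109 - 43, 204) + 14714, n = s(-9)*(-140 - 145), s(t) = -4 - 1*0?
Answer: 1140/14831 ≈ 0.076866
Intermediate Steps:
q(P, y) = 117 (q(P, y) = 18 - 3*(-33) = 18 + 99 = 117)
s(t) = -4 (s(t) = -4 + 0 = -4)
n = 1140 (n = -4*(-140 - 145) = -4*(-285) = 1140)
O = 14831 (O = 117 + 14714 = 14831)
n/O = 1140/14831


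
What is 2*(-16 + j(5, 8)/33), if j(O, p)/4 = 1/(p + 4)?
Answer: -3166/99 ≈ -31.980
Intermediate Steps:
j(O, p) = 4/(4 + p) (j(O, p) = 4/(p + 4) = 4/(4 + p))
2*(-16 + j(5, 8)/33) = 2*(-16 + (4/(4 + 8))/33) = 2*(-16 + (4/12)*(1/33)) = 2*(-16 + (4*(1/12))*(1/33)) = 2*(-16 + (1/3)*(1/33)) = 2*(-16 + 1/99) = 2*(-1583/99) = -3166/99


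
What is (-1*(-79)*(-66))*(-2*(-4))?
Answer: -41712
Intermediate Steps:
(-1*(-79)*(-66))*(-2*(-4)) = (79*(-66))*8 = -5214*8 = -41712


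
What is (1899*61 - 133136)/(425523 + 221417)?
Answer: -2471/92420 ≈ -0.026737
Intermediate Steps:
(1899*61 - 133136)/(425523 + 221417) = (115839 - 133136)/646940 = -17297*1/646940 = -2471/92420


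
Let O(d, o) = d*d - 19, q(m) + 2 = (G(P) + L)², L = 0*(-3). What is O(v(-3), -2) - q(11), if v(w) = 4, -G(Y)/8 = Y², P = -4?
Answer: -16385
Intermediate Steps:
L = 0
G(Y) = -8*Y²
q(m) = 16382 (q(m) = -2 + (-8*(-4)² + 0)² = -2 + (-8*16 + 0)² = -2 + (-128 + 0)² = -2 + (-128)² = -2 + 16384 = 16382)
O(d, o) = -19 + d² (O(d, o) = d² - 19 = -19 + d²)
O(v(-3), -2) - q(11) = (-19 + 4²) - 1*16382 = (-19 + 16) - 16382 = -3 - 16382 = -16385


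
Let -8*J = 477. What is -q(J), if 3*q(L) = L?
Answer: 159/8 ≈ 19.875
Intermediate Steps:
J = -477/8 (J = -⅛*477 = -477/8 ≈ -59.625)
q(L) = L/3
-q(J) = -(-477)/(3*8) = -1*(-159/8) = 159/8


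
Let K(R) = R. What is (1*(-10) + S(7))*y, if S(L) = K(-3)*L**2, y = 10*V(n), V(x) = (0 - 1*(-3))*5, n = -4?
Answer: -23550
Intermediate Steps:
V(x) = 15 (V(x) = (0 + 3)*5 = 3*5 = 15)
y = 150 (y = 10*15 = 150)
S(L) = -3*L**2
(1*(-10) + S(7))*y = (1*(-10) - 3*7**2)*150 = (-10 - 3*49)*150 = (-10 - 147)*150 = -157*150 = -23550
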